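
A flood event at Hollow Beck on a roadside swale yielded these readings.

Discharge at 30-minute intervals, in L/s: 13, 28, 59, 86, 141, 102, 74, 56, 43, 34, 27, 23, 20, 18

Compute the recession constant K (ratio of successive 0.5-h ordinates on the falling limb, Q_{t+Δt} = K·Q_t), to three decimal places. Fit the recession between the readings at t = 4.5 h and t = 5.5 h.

Using the recession-limb readings at t = 4.5 h and t = 5.5 h: Q falls from 34 to 23 L/s over 2 intervals.
K = (Q₂/Q₁)^(1/2) = (23/34)^(1/2) = 0.822.

K ≈ 0.822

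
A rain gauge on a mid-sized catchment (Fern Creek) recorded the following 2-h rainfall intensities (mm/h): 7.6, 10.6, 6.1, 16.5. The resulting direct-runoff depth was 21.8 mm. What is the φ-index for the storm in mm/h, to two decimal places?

φ ≈ 8.10 mm/h

Only the 2 blocks with intensity above φ contribute runoff: 10.6, 16.5 mm/h.
Σ(I−φ)·Δt = d  ⇒  (10.6+16.5 − 2φ)·2 = 21.8
φ = (27.10 − 21.8/2) / 2 = 8.10 mm/h.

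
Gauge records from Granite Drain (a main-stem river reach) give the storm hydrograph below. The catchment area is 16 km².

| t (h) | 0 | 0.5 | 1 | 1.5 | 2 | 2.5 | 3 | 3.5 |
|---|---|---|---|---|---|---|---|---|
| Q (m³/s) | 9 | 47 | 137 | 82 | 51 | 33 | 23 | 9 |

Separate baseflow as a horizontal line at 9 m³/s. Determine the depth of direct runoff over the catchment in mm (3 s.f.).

Direct runoff: 0.0, 38.0, 128.0, 73.0, 42.0, 24.0, 14.0, 0.0 m³/s; ΣQ_DR = 319.0 m³/s.
V = ΣQ_DR · Δt = 319.0 × 1800 s = 5.742 × 10^5 m³.
Over A = 16 km², depth = V / A = 35.9 mm.

d ≈ 35.9 mm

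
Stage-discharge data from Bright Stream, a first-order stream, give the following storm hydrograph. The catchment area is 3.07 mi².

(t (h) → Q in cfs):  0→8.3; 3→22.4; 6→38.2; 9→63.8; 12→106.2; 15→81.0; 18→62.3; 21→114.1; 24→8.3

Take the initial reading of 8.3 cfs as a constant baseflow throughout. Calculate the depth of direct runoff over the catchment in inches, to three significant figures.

d ≈ 0.651 in

Direct runoff: 0.0, 14.1, 29.9, 55.5, 97.9, 72.7, 54.0, 105.8, 0.0 cfs; ΣQ_DR = 429.9 cfs.
V = ΣQ_DR · Δt = 429.9 × 10800 s = 4.643 × 10^6 ft³.
Over A = 3.07 mi², depth = V / A = 0.651 in.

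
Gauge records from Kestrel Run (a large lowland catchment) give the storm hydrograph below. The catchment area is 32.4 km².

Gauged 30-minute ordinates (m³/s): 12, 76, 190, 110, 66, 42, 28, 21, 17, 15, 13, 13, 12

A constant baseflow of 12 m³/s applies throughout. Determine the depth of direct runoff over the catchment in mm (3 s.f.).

Direct runoff: 0.0, 64.0, 178.0, 98.0, 54.0, 30.0, 16.0, 9.0, 5.0, 3.0, 1.0, 1.0, 0.0 m³/s; ΣQ_DR = 459.0 m³/s.
V = ΣQ_DR · Δt = 459.0 × 1800 s = 8.262 × 10^5 m³.
Over A = 32.4 km², depth = V / A = 25.5 mm.

d ≈ 25.5 mm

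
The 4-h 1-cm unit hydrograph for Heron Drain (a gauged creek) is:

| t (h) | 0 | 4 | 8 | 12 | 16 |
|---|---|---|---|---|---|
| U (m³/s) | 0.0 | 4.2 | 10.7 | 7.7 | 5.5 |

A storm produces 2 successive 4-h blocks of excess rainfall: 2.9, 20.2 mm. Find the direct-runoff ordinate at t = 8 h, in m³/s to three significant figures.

By discrete convolution, Q_j = Σ (P_i / 10 mm) · U_{j−i}.
At t = 8 h (j=2): Q = (2.9/10)·10.7 + (20.2/10)·4.2 = 11.6 m³/s.

Q ≈ 11.6 m³/s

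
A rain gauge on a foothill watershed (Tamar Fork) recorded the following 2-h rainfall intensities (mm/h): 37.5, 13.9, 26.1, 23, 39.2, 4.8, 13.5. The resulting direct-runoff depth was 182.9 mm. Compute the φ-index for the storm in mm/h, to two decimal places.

φ ≈ 10.29 mm/h

Only the 6 blocks with intensity above φ contribute runoff: 37.5, 13.9, 26.1, 23, 39.2, 13.5 mm/h.
Σ(I−φ)·Δt = d  ⇒  (37.5+13.9+26.1+23+39.2+13.5 − 6φ)·2 = 182.9
φ = (153.2 − 182.9/2) / 6 = 10.29 mm/h.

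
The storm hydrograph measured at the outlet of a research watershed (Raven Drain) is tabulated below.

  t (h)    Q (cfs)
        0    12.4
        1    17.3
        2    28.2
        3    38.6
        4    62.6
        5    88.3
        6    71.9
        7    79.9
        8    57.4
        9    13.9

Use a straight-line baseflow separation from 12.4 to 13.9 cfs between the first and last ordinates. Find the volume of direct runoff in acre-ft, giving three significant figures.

Direct-runoff ordinates (Q − Q_b): 0.00, 4.73, 15.47, 25.70, 49.53, 75.07, 58.50, 66.33, 43.67, 0.00 cfs.
ΣQ_DR = 339.0 cfs.
With Δt = 1 h = 3600 s, V = ΣQ_DR · Δt = 339.0 × 3600 = 1.22 × 10^6 ft³ = 28.0 acre-ft.

V ≈ 28.0 acre-ft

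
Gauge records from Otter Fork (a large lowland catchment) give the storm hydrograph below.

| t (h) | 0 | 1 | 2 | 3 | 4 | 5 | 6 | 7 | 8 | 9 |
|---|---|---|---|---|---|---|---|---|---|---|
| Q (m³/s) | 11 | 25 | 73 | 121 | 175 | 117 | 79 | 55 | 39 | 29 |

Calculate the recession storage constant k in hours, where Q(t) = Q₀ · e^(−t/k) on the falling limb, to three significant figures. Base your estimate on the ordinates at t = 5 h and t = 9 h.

On the falling limb, Q drops from 117 to 29 m³/s between t = 5 h and t = 9 h (Δt = 4 h).
k = −Δt / ln(Q₂/Q₁) = −4 / ln(29/117) = 2.87 h.

k ≈ 2.87 h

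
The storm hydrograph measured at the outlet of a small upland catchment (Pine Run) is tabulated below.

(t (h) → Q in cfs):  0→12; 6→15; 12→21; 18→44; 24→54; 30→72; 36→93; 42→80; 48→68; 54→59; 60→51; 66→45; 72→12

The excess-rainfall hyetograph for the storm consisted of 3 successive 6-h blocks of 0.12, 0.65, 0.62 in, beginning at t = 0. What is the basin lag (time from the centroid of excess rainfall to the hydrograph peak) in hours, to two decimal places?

Centroid of excess rainfall: t_c = Σ P_i·t̄_i / ΣP_i = 11.1583 h (block centres at 3, 9, 15 h).
Hydrograph peak occurs at t = 36 h, so basin lag t_L = 36 − 11.1583 = 24.84 h.

t_L ≈ 24.84 h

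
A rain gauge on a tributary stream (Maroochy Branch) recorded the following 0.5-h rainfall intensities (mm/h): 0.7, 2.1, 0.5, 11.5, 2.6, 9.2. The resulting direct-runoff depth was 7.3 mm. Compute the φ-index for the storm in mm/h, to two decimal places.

φ ≈ 3.05 mm/h

Only the 2 blocks with intensity above φ contribute runoff: 11.5, 9.2 mm/h.
Σ(I−φ)·Δt = d  ⇒  (11.5+9.2 − 2φ)·0.5 = 7.3
φ = (20.70 − 7.3/0.5) / 2 = 3.05 mm/h.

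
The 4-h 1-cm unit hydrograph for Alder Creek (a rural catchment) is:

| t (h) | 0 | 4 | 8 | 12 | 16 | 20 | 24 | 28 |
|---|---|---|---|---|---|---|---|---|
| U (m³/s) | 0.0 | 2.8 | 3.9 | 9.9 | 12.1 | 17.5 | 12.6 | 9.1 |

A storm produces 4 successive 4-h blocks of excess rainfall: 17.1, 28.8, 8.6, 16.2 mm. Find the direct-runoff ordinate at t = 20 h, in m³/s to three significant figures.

Q ≈ 79.6 m³/s

By discrete convolution, Q_j = Σ (P_i / 10 mm) · U_{j−i}.
At t = 20 h (j=5): Q = (17.1/10)·17.5 + (28.8/10)·12.1 + (8.6/10)·9.9 + (16.2/10)·3.9 = 79.6 m³/s.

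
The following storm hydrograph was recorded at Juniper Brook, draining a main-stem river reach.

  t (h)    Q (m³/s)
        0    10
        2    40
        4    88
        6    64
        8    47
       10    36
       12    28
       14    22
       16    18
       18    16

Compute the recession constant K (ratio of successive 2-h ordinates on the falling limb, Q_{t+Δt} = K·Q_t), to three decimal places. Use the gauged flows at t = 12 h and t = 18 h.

Using the recession-limb readings at t = 12 h and t = 18 h: Q falls from 28 to 16 m³/s over 3 intervals.
K = (Q₂/Q₁)^(1/3) = (16/28)^(1/3) = 0.830.

K ≈ 0.830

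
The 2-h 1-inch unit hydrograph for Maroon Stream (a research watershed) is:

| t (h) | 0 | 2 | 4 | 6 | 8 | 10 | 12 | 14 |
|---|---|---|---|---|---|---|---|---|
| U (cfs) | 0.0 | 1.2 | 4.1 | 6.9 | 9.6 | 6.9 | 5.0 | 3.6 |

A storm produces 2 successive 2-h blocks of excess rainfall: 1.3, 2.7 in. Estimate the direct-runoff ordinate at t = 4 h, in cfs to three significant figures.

By discrete convolution, Q_j = Σ (P_i / 1 in) · U_{j−i}.
At t = 4 h (j=2): Q = (1.3/1)·4.1 + (2.7/1)·1.2 = 8.57 cfs.

Q ≈ 8.57 cfs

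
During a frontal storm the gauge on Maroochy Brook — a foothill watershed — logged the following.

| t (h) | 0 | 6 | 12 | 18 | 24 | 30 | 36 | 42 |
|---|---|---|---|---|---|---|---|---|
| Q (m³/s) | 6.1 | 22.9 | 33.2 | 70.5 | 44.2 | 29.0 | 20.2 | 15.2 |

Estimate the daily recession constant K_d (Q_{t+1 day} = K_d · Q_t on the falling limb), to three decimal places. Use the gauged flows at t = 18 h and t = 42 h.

Between t = 18 h and t = 42 h the flow falls from 70.5 to 15.2 m³/s over 4×6 h = 24 h.
Per-interval ratio K = (15.2/70.5)^(1/4) = 0.6814; K_d = K^(24/6) = 0.216.

K_d ≈ 0.216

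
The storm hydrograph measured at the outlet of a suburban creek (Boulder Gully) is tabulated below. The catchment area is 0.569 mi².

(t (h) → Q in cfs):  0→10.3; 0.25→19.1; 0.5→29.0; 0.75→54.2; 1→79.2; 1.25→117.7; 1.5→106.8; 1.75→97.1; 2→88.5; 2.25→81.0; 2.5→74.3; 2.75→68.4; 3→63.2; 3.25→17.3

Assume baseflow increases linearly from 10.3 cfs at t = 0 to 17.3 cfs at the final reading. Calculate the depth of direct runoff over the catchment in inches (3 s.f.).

d ≈ 0.485 in

Direct runoff: 0.00, 8.26, 17.62, 42.28, 66.75, 104.71, 93.27, 83.03, 73.89, 65.85, 58.62, 52.18, 46.44, 0.00 cfs; ΣQ_DR = 712.9 cfs.
V = ΣQ_DR · Δt = 712.9 × 900 s = 6.416 × 10^5 ft³.
Over A = 0.569 mi², depth = V / A = 0.485 in.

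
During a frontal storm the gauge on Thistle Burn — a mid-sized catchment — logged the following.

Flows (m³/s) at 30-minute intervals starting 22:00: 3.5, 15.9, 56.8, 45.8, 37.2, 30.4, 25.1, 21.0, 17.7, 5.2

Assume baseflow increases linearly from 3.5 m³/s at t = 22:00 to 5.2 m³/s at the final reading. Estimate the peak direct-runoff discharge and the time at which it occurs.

Q_p = 52.92 m³/s at t = 23:00

Subtracting baseflow gives direct-runoff ordinates: 0.00, 12.21, 52.92, 41.73, 32.94, 25.96, 20.47, 16.18, 12.69, 0.00 m³/s.
The maximum is 52.92 m³/s, occurring at the reading for t = 23:00.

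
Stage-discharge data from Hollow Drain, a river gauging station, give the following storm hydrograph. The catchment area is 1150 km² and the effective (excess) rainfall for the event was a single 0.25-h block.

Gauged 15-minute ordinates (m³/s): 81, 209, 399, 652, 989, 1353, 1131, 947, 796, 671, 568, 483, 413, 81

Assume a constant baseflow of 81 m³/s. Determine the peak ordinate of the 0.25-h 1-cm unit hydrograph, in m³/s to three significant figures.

U_p ≈ 2130 m³/s

Direct runoff: 0.0, 128.0, 318.0, 571.0, 908.0, 1272.0, 1050.0, 866.0, 715.0, 590.0, 487.0, 402.0, 332.0, 0.0 m³/s; ΣQ_DR = 7639 m³/s, peak = 1272.0 m³/s.
Runoff depth d = ΣQ_DR·Δt / A = 7639 × 900 / (1150 km²) = 5.978 mm.
The 1-cm UH is the DRH scaled by (10 mm)/d, so U_p = 1272.0 × 10/5.978 = 2130 m³/s.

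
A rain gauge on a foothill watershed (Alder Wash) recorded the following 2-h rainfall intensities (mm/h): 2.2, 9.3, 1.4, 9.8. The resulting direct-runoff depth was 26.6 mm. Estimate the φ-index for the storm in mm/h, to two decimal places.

Only the 2 blocks with intensity above φ contribute runoff: 9.3, 9.8 mm/h.
Σ(I−φ)·Δt = d  ⇒  (9.3+9.8 − 2φ)·2 = 26.6
φ = (19.10 − 26.6/2) / 2 = 2.90 mm/h.

φ ≈ 2.90 mm/h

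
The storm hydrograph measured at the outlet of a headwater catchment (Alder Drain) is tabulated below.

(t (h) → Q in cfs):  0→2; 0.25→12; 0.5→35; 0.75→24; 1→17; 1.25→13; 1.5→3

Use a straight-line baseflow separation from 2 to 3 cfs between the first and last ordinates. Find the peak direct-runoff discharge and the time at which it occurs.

Subtracting baseflow gives direct-runoff ordinates: 0.00, 9.83, 32.67, 21.50, 14.33, 10.17, 0.00 cfs.
The maximum is 32.67 cfs, occurring at the reading for t = 0.5 h.

Q_p = 32.67 cfs at t = 0.5 h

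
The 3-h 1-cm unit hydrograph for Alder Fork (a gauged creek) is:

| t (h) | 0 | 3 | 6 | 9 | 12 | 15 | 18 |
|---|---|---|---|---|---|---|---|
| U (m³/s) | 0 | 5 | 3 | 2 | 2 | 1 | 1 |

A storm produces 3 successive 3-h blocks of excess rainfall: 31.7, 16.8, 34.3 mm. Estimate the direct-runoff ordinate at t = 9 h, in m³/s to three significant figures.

By discrete convolution, Q_j = Σ (P_i / 10 mm) · U_{j−i}.
At t = 9 h (j=3): Q = (31.7/10)·2 + (16.8/10)·3 + (34.3/10)·5 = 28.5 m³/s.

Q ≈ 28.5 m³/s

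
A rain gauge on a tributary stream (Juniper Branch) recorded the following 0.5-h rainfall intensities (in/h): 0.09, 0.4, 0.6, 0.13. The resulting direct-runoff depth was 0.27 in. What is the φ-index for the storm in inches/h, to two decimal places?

Only the 2 blocks with intensity above φ contribute runoff: 0.4, 0.6 in/h.
Σ(I−φ)·Δt = d  ⇒  (0.4+0.6 − 2φ)·0.5 = 0.27
φ = (1.000 − 0.27/0.5) / 2 = 0.23 in/h.

φ ≈ 0.23 in/h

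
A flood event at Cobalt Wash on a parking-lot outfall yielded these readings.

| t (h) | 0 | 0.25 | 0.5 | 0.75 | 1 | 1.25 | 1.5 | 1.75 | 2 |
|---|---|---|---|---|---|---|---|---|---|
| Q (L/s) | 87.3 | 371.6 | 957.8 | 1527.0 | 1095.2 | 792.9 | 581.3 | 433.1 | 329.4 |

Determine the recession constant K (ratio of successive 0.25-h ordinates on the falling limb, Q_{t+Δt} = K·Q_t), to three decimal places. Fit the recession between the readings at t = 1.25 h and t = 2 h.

Using the recession-limb readings at t = 1.25 h and t = 2 h: Q falls from 792.9 to 329.4 L/s over 3 intervals.
K = (Q₂/Q₁)^(1/3) = (329.4/792.9)^(1/3) = 0.746.

K ≈ 0.746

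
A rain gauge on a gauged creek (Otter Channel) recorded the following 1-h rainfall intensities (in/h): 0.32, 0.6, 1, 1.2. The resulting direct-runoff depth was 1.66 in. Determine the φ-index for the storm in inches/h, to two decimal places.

Only the 3 blocks with intensity above φ contribute runoff: 0.6, 1, 1.2 in/h.
Σ(I−φ)·Δt = d  ⇒  (0.6+1+1.2 − 3φ)·1 = 1.66
φ = (2.800 − 1.66/1) / 3 = 0.38 in/h.

φ ≈ 0.38 in/h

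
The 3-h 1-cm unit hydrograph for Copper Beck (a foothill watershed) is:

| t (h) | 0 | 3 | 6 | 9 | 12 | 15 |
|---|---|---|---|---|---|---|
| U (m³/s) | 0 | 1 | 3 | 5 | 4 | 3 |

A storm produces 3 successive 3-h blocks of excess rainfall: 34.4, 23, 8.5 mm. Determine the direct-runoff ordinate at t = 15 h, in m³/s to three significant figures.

Q ≈ 23.8 m³/s

By discrete convolution, Q_j = Σ (P_i / 10 mm) · U_{j−i}.
At t = 15 h (j=5): Q = (34.4/10)·3 + (23/10)·4 + (8.5/10)·5 = 23.8 m³/s.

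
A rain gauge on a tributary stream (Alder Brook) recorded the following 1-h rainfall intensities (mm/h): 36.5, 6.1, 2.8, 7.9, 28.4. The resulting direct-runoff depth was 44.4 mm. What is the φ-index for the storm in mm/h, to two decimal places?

φ ≈ 10.25 mm/h

Only the 2 blocks with intensity above φ contribute runoff: 36.5, 28.4 mm/h.
Σ(I−φ)·Δt = d  ⇒  (36.5+28.4 − 2φ)·1 = 44.4
φ = (64.90 − 44.4/1) / 2 = 10.25 mm/h.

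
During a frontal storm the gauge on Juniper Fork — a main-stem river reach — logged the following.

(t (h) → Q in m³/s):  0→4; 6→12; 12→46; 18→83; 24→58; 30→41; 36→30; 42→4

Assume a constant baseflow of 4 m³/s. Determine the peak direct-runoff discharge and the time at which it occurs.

Q_p = 79.0 m³/s at t = 18 h

Subtracting baseflow gives direct-runoff ordinates: 0.0, 8.0, 42.0, 79.0, 54.0, 37.0, 26.0, 0.0 m³/s.
The maximum is 79.0 m³/s, occurring at the reading for t = 18 h.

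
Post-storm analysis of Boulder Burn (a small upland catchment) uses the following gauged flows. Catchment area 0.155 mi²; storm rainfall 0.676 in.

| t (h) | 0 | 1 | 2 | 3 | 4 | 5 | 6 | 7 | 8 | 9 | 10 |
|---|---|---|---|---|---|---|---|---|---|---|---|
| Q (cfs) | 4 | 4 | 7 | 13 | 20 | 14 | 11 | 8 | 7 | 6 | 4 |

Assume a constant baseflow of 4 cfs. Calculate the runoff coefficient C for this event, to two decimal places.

ΣQ_DR = 54.00 cfs; V = ΣQ_DR·Δt = 1.944 × 10^5 ft³.
Runoff depth d = V / A = 0.5399 in.
C = d / P = 0.5399 / 0.676 = 0.80.

C ≈ 0.80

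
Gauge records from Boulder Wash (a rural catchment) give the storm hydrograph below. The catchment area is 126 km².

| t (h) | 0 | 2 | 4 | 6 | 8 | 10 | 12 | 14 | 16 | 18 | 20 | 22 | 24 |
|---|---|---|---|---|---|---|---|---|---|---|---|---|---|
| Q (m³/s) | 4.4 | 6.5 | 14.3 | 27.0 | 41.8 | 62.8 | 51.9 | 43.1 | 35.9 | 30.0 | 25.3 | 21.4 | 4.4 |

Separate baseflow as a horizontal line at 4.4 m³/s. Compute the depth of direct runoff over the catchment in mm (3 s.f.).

Direct runoff: 0.0, 2.1, 9.9, 22.6, 37.4, 58.4, 47.5, 38.7, 31.5, 25.6, 20.9, 17.0, 0.0 m³/s; ΣQ_DR = 311.6 m³/s.
V = ΣQ_DR · Δt = 311.6 × 7200 s = 2.244 × 10^6 m³.
Over A = 126 km², depth = V / A = 17.8 mm.

d ≈ 17.8 mm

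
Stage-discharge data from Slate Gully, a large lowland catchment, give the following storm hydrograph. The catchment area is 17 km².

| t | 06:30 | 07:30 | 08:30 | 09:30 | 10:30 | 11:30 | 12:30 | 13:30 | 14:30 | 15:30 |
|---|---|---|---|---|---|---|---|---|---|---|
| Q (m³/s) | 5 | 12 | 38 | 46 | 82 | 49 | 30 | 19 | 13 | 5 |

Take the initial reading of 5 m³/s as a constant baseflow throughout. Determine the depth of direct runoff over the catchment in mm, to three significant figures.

Direct runoff: 0.0, 7.0, 33.0, 41.0, 77.0, 44.0, 25.0, 14.0, 8.0, 0.0 m³/s; ΣQ_DR = 249.0 m³/s.
V = ΣQ_DR · Δt = 249.0 × 3600 s = 8.964 × 10^5 m³.
Over A = 17 km², depth = V / A = 52.7 mm.

d ≈ 52.7 mm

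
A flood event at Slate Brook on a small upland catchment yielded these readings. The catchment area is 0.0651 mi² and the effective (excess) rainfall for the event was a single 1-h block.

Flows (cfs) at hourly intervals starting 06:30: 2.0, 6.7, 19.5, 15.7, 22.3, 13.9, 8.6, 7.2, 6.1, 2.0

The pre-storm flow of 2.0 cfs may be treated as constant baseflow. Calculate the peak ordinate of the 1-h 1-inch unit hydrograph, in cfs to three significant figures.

U_p ≈ 10.2 cfs

Direct runoff: 0.0, 4.7, 17.5, 13.7, 20.3, 11.9, 6.6, 5.2, 4.1, 0.0 cfs; ΣQ_DR = 84.00 cfs, peak = 20.3 cfs.
Runoff depth d = ΣQ_DR·Δt / A = 84.00 × 3600 / (0.0651 mi²) = 1.999 in.
The 1-inch UH is the DRH scaled by (1 in)/d, so U_p = 20.3 × 1/1.999 = 10.2 cfs.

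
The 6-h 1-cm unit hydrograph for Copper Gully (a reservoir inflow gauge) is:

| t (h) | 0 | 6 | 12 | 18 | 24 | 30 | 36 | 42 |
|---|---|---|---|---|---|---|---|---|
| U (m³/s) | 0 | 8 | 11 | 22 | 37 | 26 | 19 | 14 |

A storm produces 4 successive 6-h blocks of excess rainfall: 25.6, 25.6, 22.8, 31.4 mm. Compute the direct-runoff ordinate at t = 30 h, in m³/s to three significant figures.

By discrete convolution, Q_j = Σ (P_i / 10 mm) · U_{j−i}.
At t = 30 h (j=5): Q = (25.6/10)·26 + (25.6/10)·37 + (22.8/10)·22 + (31.4/10)·11 = 246 m³/s.

Q ≈ 246 m³/s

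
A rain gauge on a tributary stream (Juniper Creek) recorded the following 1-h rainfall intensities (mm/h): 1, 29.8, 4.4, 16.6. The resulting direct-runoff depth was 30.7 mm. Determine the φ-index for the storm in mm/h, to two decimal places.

Only the 2 blocks with intensity above φ contribute runoff: 29.8, 16.6 mm/h.
Σ(I−φ)·Δt = d  ⇒  (29.8+16.6 − 2φ)·1 = 30.7
φ = (46.40 − 30.7/1) / 2 = 7.85 mm/h.

φ ≈ 7.85 mm/h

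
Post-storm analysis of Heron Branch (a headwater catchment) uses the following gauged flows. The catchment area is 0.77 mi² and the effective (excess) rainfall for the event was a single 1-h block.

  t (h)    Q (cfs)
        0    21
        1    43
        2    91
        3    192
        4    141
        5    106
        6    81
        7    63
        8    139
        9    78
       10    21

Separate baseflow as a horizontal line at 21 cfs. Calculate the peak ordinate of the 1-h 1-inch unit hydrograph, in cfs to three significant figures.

Direct runoff: 0.0, 22.0, 70.0, 171.0, 120.0, 85.0, 60.0, 42.0, 118.0, 57.0, 0.0 cfs; ΣQ_DR = 745.0 cfs, peak = 171.0 cfs.
Runoff depth d = ΣQ_DR·Δt / A = 745.0 × 3600 / (0.77 mi²) = 1.499 in.
The 1-inch UH is the DRH scaled by (1 in)/d, so U_p = 171.0 × 1/1.499 = 114 cfs.

U_p ≈ 114 cfs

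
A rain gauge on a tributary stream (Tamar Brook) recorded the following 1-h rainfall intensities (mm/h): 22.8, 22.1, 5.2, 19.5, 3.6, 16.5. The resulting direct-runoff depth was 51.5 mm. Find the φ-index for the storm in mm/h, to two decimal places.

φ ≈ 7.35 mm/h

Only the 4 blocks with intensity above φ contribute runoff: 22.8, 22.1, 19.5, 16.5 mm/h.
Σ(I−φ)·Δt = d  ⇒  (22.8+22.1+19.5+16.5 − 4φ)·1 = 51.5
φ = (80.90 − 51.5/1) / 4 = 7.35 mm/h.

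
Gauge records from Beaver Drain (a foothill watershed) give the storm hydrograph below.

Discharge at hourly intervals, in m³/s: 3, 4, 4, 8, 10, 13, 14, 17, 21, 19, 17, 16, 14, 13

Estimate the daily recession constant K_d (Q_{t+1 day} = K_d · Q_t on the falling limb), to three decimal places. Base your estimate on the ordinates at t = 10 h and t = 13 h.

Between t = 10 h and t = 13 h the flow falls from 17 to 13 m³/s over 3×1 h = 3 h.
Per-interval ratio K = (13/17)^(1/3) = 0.9145; K_d = K^(24/1) = 0.117.

K_d ≈ 0.117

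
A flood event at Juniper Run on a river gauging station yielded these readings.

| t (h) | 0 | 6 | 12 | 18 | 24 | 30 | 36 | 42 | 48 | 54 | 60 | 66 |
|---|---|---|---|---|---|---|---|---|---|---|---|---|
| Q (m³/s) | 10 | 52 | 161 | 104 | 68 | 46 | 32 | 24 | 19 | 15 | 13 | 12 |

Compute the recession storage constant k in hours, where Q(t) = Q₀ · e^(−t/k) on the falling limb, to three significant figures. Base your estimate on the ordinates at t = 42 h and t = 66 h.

On the falling limb, Q drops from 24 to 12 m³/s between t = 42 h and t = 66 h (Δt = 24 h).
k = −Δt / ln(Q₂/Q₁) = −24 / ln(12/24) = 34.6 h.

k ≈ 34.6 h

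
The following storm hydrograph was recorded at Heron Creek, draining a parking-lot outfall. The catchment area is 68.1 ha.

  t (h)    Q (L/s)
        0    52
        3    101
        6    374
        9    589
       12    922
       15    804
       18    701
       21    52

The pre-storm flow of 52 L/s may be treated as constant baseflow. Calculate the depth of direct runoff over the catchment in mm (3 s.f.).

d ≈ 50.4 mm

Direct runoff: 0.0, 49.0, 322.0, 537.0, 870.0, 752.0, 649.0, 0.0 L/s; ΣQ_DR = 3179 L/s.
V = ΣQ_DR · Δt = 3179 × 10800 s = 3.433 × 10^7 L.
Over A = 68.1 ha, depth = V / A = 50.4 mm.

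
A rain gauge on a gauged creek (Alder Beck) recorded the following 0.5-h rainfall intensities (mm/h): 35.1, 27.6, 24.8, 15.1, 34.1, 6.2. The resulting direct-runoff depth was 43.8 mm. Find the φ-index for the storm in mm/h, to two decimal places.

Only the 5 blocks with intensity above φ contribute runoff: 35.1, 27.6, 24.8, 15.1, 34.1 mm/h.
Σ(I−φ)·Δt = d  ⇒  (35.1+27.6+24.8+15.1+34.1 − 5φ)·0.5 = 43.8
φ = (136.7 − 43.8/0.5) / 5 = 9.82 mm/h.

φ ≈ 9.82 mm/h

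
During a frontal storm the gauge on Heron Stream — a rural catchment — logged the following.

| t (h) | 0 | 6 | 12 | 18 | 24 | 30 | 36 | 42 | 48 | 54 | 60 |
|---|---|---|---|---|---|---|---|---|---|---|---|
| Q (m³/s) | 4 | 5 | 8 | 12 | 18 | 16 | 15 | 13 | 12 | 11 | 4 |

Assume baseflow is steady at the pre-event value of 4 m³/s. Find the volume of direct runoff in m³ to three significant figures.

Direct-runoff ordinates (Q − Q_b): 0.0, 1.0, 4.0, 8.0, 14.0, 12.0, 11.0, 9.0, 8.0, 7.0, 0.0 m³/s.
ΣQ_DR = 74.00 m³/s.
With Δt = 6 h = 21600 s, V = ΣQ_DR · Δt = 74.00 × 21600 = 1.60 × 10^6 m³.

V ≈ 1.60 × 10^6 m³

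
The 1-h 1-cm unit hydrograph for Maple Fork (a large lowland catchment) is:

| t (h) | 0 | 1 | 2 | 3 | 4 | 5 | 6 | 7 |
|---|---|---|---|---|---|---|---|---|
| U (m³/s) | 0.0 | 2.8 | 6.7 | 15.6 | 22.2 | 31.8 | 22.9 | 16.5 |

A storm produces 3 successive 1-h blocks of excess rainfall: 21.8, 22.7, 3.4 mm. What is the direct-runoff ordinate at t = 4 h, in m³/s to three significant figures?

By discrete convolution, Q_j = Σ (P_i / 10 mm) · U_{j−i}.
At t = 4 h (j=4): Q = (21.8/10)·22.2 + (22.7/10)·15.6 + (3.4/10)·6.7 = 86.1 m³/s.

Q ≈ 86.1 m³/s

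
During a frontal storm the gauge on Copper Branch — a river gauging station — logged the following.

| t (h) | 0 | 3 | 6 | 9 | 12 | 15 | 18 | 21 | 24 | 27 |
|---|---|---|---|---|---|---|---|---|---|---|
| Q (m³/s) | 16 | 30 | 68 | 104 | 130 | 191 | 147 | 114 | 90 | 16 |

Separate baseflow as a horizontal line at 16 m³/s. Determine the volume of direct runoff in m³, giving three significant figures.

V ≈ 8.06 × 10^6 m³

Direct-runoff ordinates (Q − Q_b): 0.0, 14.0, 52.0, 88.0, 114.0, 175.0, 131.0, 98.0, 74.0, 0.0 m³/s.
ΣQ_DR = 746.0 m³/s.
With Δt = 3 h = 10800 s, V = ΣQ_DR · Δt = 746.0 × 10800 = 8.06 × 10^6 m³.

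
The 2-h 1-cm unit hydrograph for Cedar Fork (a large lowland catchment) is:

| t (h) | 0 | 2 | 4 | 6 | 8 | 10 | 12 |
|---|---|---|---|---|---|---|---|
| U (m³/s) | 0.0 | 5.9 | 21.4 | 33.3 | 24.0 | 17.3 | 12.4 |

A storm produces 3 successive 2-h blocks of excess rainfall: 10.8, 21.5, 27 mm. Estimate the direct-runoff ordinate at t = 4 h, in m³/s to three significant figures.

Q ≈ 35.8 m³/s

By discrete convolution, Q_j = Σ (P_i / 10 mm) · U_{j−i}.
At t = 4 h (j=2): Q = (10.8/10)·21.4 + (21.5/10)·5.9 + (27/10)·0.0 = 35.8 m³/s.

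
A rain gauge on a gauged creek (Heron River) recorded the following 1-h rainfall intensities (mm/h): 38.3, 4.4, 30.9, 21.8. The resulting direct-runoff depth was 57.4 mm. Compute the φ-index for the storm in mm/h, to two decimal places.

Only the 3 blocks with intensity above φ contribute runoff: 38.3, 30.9, 21.8 mm/h.
Σ(I−φ)·Δt = d  ⇒  (38.3+30.9+21.8 − 3φ)·1 = 57.4
φ = (91.00 − 57.4/1) / 3 = 11.20 mm/h.

φ ≈ 11.20 mm/h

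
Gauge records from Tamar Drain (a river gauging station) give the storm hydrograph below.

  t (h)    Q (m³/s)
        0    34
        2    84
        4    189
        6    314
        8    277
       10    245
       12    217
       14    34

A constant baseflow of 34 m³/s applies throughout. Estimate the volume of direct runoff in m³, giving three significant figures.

Direct-runoff ordinates (Q − Q_b): 0.0, 50.0, 155.0, 280.0, 243.0, 211.0, 183.0, 0.0 m³/s.
ΣQ_DR = 1122 m³/s.
With Δt = 2 h = 7200 s, V = ΣQ_DR · Δt = 1122 × 7200 = 8.08 × 10^6 m³.

V ≈ 8.08 × 10^6 m³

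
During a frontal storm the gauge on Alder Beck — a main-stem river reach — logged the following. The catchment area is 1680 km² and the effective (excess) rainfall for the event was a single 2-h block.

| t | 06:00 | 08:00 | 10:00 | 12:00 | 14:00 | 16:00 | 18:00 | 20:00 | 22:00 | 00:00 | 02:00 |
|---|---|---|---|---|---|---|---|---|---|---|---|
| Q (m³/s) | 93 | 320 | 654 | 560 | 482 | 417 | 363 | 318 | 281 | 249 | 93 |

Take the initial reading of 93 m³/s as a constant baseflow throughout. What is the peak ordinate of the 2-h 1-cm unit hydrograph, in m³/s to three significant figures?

U_p ≈ 466 m³/s

Direct runoff: 0.0, 227.0, 561.0, 467.0, 389.0, 324.0, 270.0, 225.0, 188.0, 156.0, 0.0 m³/s; ΣQ_DR = 2807 m³/s, peak = 561.0 m³/s.
Runoff depth d = ΣQ_DR·Δt / A = 2807 × 7200 / (1680 km²) = 12.03 mm.
The 1-cm UH is the DRH scaled by (10 mm)/d, so U_p = 561.0 × 10/12.03 = 466 m³/s.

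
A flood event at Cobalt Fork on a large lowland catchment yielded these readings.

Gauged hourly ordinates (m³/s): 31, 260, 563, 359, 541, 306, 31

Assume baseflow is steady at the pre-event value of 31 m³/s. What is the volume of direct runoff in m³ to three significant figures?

V ≈ 6.75 × 10^6 m³

Direct-runoff ordinates (Q − Q_b): 0.0, 229.0, 532.0, 328.0, 510.0, 275.0, 0.0 m³/s.
ΣQ_DR = 1874 m³/s.
With Δt = 1 h = 3600 s, V = ΣQ_DR · Δt = 1874 × 3600 = 6.75 × 10^6 m³.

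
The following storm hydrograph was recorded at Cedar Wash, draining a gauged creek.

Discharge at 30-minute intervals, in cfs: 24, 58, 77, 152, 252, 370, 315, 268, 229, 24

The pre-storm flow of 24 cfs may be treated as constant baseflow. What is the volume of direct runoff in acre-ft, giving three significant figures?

V ≈ 63.2 acre-ft

Direct-runoff ordinates (Q − Q_b): 0.0, 34.0, 53.0, 128.0, 228.0, 346.0, 291.0, 244.0, 205.0, 0.0 cfs.
ΣQ_DR = 1529 cfs.
With Δt = 0.5 h = 1800 s, V = ΣQ_DR · Δt = 1529 × 1800 = 2.75 × 10^6 ft³ = 63.2 acre-ft.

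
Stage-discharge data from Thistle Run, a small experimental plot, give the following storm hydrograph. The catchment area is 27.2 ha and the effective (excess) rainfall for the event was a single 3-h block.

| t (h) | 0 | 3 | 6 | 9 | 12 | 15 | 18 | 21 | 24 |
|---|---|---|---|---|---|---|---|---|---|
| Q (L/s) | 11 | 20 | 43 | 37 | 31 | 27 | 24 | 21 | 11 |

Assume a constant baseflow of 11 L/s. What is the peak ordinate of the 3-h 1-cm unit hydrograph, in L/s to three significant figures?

Direct runoff: 0.0, 9.0, 32.0, 26.0, 20.0, 16.0, 13.0, 10.0, 0.0 L/s; ΣQ_DR = 126.0 L/s, peak = 32.0 L/s.
Runoff depth d = ΣQ_DR·Δt / A = 126.0 × 10800 / (27.2 ha) = 5.003 mm.
The 1-cm UH is the DRH scaled by (10 mm)/d, so U_p = 32.0 × 10/5.003 = 64.0 L/s.

U_p ≈ 64.0 L/s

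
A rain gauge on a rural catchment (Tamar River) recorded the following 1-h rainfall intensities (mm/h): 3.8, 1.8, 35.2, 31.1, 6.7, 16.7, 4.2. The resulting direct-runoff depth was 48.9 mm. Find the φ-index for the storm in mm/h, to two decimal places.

Only the 3 blocks with intensity above φ contribute runoff: 35.2, 31.1, 16.7 mm/h.
Σ(I−φ)·Δt = d  ⇒  (35.2+31.1+16.7 − 3φ)·1 = 48.9
φ = (83.00 − 48.9/1) / 3 = 11.37 mm/h.

φ ≈ 11.37 mm/h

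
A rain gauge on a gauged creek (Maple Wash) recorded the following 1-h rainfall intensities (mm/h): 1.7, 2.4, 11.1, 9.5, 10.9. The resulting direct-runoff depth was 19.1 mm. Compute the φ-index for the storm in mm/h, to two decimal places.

Only the 3 blocks with intensity above φ contribute runoff: 11.1, 9.5, 10.9 mm/h.
Σ(I−φ)·Δt = d  ⇒  (11.1+9.5+10.9 − 3φ)·1 = 19.1
φ = (31.50 − 19.1/1) / 3 = 4.13 mm/h.

φ ≈ 4.13 mm/h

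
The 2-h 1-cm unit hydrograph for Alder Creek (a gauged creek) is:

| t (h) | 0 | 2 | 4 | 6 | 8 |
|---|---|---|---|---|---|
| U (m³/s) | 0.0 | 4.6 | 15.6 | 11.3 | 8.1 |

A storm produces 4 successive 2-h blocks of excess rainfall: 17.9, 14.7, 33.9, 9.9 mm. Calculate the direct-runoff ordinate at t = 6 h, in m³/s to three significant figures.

By discrete convolution, Q_j = Σ (P_i / 10 mm) · U_{j−i}.
At t = 6 h (j=3): Q = (17.9/10)·11.3 + (14.7/10)·15.6 + (33.9/10)·4.6 + (9.9/10)·0.0 = 58.8 m³/s.

Q ≈ 58.8 m³/s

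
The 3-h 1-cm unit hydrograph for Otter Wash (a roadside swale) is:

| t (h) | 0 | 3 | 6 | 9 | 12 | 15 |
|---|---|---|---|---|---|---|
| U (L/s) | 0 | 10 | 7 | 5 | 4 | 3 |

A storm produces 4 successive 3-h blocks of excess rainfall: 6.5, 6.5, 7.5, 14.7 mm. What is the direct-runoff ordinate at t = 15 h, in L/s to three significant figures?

Q ≈ 18.6 L/s

By discrete convolution, Q_j = Σ (P_i / 10 mm) · U_{j−i}.
At t = 15 h (j=5): Q = (6.5/10)·3 + (6.5/10)·4 + (7.5/10)·5 + (14.7/10)·7 = 18.6 L/s.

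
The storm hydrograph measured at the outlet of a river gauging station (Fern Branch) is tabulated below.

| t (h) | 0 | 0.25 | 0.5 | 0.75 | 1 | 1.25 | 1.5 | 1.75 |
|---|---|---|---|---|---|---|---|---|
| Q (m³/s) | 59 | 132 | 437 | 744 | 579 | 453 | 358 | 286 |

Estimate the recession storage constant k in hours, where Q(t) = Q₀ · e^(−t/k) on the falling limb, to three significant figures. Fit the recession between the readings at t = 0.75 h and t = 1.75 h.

k ≈ 1.05 h

On the falling limb, Q drops from 744 to 286 m³/s between t = 0.75 h and t = 1.75 h (Δt = 1 h).
k = −Δt / ln(Q₂/Q₁) = −1 / ln(286/744) = 1.05 h.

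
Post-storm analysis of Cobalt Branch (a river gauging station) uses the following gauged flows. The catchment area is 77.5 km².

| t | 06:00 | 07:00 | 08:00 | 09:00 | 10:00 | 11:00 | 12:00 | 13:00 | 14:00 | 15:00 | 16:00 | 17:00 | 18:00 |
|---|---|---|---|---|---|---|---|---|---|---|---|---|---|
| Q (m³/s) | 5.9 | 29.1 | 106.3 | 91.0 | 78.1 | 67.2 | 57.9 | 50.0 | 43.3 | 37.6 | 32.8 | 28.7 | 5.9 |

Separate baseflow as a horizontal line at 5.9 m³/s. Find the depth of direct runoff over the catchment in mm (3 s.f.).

Direct runoff: 0.0, 23.2, 100.4, 85.1, 72.2, 61.3, 52.0, 44.1, 37.4, 31.7, 26.9, 22.8, 0.0 m³/s; ΣQ_DR = 557.1 m³/s.
V = ΣQ_DR · Δt = 557.1 × 3600 s = 2.006 × 10^6 m³.
Over A = 77.5 km², depth = V / A = 25.9 mm.

d ≈ 25.9 mm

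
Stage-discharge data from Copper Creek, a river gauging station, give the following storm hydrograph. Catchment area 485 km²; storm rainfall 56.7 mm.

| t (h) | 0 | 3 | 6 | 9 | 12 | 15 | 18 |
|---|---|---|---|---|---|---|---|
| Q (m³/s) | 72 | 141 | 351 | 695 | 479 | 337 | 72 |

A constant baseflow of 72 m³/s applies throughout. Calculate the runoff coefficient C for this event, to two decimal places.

ΣQ_DR = 1643 m³/s; V = ΣQ_DR·Δt = 1.774 × 10^7 m³.
Runoff depth d = V / A = 36.59 mm.
C = d / P = 36.59 / 56.7 = 0.65.

C ≈ 0.65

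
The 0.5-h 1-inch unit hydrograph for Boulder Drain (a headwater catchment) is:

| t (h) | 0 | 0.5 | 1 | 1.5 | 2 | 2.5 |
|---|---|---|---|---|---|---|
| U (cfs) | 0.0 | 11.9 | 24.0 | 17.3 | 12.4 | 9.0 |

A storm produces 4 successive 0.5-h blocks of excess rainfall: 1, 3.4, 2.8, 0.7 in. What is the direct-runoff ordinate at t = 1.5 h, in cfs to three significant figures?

By discrete convolution, Q_j = Σ (P_i / 1 in) · U_{j−i}.
At t = 1.5 h (j=3): Q = (1/1)·17.3 + (3.4/1)·24.0 + (2.8/1)·11.9 + (0.7/1)·0.0 = 132 cfs.

Q ≈ 132 cfs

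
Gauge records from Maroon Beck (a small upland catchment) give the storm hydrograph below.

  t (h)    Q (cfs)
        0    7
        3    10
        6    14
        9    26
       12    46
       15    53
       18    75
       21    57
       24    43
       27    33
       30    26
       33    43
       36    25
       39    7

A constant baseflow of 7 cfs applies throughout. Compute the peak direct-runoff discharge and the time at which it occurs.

Q_p = 68.0 cfs at t = 18 h

Subtracting baseflow gives direct-runoff ordinates: 0.0, 3.0, 7.0, 19.0, 39.0, 46.0, 68.0, 50.0, 36.0, 26.0, 19.0, 36.0, 18.0, 0.0 cfs.
The maximum is 68.0 cfs, occurring at the reading for t = 18 h.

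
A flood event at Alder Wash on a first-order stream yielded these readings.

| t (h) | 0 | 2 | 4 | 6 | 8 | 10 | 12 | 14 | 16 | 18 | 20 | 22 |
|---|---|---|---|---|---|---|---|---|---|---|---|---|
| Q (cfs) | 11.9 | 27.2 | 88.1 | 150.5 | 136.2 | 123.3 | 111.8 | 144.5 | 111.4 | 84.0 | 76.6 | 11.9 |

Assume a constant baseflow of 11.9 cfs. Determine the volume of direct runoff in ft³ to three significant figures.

Direct-runoff ordinates (Q − Q_b): 0.0, 15.3, 76.2, 138.6, 124.3, 111.4, 99.9, 132.6, 99.5, 72.1, 64.7, 0.0 cfs.
ΣQ_DR = 934.6 cfs.
With Δt = 2 h = 7200 s, V = ΣQ_DR · Δt = 934.6 × 7200 = 6.73 × 10^6 ft³.

V ≈ 6.73 × 10^6 ft³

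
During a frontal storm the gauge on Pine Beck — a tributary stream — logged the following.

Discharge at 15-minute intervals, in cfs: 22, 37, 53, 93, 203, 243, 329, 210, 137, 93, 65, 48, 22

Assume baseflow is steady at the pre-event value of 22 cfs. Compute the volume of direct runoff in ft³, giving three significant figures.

Direct-runoff ordinates (Q − Q_b): 0.0, 15.0, 31.0, 71.0, 181.0, 221.0, 307.0, 188.0, 115.0, 71.0, 43.0, 26.0, 0.0 cfs.
ΣQ_DR = 1269 cfs.
With Δt = 0.25 h = 900 s, V = ΣQ_DR · Δt = 1269 × 900 = 1.14 × 10^6 ft³.

V ≈ 1.14 × 10^6 ft³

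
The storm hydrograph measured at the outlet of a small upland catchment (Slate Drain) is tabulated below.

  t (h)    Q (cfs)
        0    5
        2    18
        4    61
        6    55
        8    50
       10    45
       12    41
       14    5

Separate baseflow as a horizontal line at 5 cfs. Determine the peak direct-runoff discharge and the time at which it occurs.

Q_p = 56.0 cfs at t = 4 h

Subtracting baseflow gives direct-runoff ordinates: 0.0, 13.0, 56.0, 50.0, 45.0, 40.0, 36.0, 0.0 cfs.
The maximum is 56.0 cfs, occurring at the reading for t = 4 h.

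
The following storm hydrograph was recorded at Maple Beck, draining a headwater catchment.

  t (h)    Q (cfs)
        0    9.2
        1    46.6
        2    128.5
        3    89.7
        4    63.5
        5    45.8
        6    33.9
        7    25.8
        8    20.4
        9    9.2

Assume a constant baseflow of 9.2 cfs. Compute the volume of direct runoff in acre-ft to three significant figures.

Direct-runoff ordinates (Q − Q_b): 0.0, 37.4, 119.3, 80.5, 54.3, 36.6, 24.7, 16.6, 11.2, 0.0 cfs.
ΣQ_DR = 380.6 cfs.
With Δt = 1 h = 3600 s, V = ΣQ_DR · Δt = 380.6 × 3600 = 1.37 × 10^6 ft³ = 31.5 acre-ft.

V ≈ 31.5 acre-ft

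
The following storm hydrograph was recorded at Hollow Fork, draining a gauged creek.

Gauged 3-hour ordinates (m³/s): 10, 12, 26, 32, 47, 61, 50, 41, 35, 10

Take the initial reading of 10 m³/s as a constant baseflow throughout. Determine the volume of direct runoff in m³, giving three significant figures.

Direct-runoff ordinates (Q − Q_b): 0.0, 2.0, 16.0, 22.0, 37.0, 51.0, 40.0, 31.0, 25.0, 0.0 m³/s.
ΣQ_DR = 224.0 m³/s.
With Δt = 3 h = 10800 s, V = ΣQ_DR · Δt = 224.0 × 10800 = 2.42 × 10^6 m³.

V ≈ 2.42 × 10^6 m³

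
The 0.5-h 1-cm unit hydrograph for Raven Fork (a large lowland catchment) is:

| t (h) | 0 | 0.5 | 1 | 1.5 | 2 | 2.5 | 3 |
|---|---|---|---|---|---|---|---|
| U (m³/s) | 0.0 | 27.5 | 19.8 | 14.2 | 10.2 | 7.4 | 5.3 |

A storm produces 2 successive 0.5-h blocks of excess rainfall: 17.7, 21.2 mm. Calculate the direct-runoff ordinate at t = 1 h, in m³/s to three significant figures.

By discrete convolution, Q_j = Σ (P_i / 10 mm) · U_{j−i}.
At t = 1 h (j=2): Q = (17.7/10)·19.8 + (21.2/10)·27.5 = 93.3 m³/s.

Q ≈ 93.3 m³/s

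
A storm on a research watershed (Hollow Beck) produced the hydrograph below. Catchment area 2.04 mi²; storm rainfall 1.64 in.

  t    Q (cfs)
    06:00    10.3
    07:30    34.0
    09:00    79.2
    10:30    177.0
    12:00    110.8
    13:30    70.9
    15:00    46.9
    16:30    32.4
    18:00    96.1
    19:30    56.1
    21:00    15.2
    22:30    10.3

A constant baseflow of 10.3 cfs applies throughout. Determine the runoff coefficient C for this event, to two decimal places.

ΣQ_DR = 615.6 cfs; V = ΣQ_DR·Δt = 3.324 × 10^6 ft³.
Runoff depth d = V / A = 0.7014 in.
C = d / P = 0.7014 / 1.64 = 0.43.

C ≈ 0.43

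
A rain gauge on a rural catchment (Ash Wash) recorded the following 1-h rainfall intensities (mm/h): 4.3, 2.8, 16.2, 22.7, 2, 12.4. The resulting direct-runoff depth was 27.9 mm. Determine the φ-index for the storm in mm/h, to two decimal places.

φ ≈ 7.80 mm/h

Only the 3 blocks with intensity above φ contribute runoff: 16.2, 22.7, 12.4 mm/h.
Σ(I−φ)·Δt = d  ⇒  (16.2+22.7+12.4 − 3φ)·1 = 27.9
φ = (51.30 − 27.9/1) / 3 = 7.80 mm/h.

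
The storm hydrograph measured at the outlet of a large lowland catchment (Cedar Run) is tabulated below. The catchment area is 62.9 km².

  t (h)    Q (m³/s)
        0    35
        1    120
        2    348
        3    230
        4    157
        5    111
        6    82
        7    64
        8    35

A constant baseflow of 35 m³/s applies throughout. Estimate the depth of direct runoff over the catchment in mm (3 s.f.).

Direct runoff: 0.0, 85.0, 313.0, 195.0, 122.0, 76.0, 47.0, 29.0, 0.0 m³/s; ΣQ_DR = 867.0 m³/s.
V = ΣQ_DR · Δt = 867.0 × 3600 s = 3.121 × 10^6 m³.
Over A = 62.9 km², depth = V / A = 49.6 mm.

d ≈ 49.6 mm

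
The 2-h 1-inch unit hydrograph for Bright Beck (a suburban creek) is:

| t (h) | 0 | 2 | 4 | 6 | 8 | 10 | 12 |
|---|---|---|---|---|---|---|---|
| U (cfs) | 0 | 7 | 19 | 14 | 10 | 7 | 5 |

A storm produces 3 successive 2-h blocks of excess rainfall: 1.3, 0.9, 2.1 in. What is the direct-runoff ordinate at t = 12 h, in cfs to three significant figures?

By discrete convolution, Q_j = Σ (P_i / 1 in) · U_{j−i}.
At t = 12 h (j=6): Q = (1.3/1)·5 + (0.9/1)·7 + (2.1/1)·10 = 33.8 cfs.

Q ≈ 33.8 cfs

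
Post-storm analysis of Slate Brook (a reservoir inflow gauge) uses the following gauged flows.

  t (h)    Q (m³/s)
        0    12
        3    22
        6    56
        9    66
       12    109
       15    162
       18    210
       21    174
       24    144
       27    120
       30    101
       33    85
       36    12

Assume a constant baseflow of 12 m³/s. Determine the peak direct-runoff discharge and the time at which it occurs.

Subtracting baseflow gives direct-runoff ordinates: 0.0, 10.0, 44.0, 54.0, 97.0, 150.0, 198.0, 162.0, 132.0, 108.0, 89.0, 73.0, 0.0 m³/s.
The maximum is 198.0 m³/s, occurring at the reading for t = 18 h.

Q_p = 198.0 m³/s at t = 18 h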